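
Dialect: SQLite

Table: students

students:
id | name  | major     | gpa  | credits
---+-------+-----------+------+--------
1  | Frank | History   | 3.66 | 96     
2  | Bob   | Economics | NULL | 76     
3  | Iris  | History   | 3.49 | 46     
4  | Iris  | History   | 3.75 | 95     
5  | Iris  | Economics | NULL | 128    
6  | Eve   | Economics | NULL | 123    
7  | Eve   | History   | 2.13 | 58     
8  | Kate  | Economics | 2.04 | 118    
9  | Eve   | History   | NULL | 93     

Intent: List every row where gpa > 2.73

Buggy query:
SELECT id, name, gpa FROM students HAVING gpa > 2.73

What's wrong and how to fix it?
Bug: This is a non-aggregate query (no GROUP BY, no aggregates), so in SQLite the HAVING clause is invalid here; a row-level condition belongs in WHERE

Fix: Replace HAVING with WHERE since the condition applies to individual rows

Corrected query:
SELECT id, name, gpa FROM students WHERE gpa > 2.73

Result:
id | name  | gpa 
---+-------+-----
1  | Frank | 3.66
3  | Iris  | 3.49
4  | Iris  | 3.75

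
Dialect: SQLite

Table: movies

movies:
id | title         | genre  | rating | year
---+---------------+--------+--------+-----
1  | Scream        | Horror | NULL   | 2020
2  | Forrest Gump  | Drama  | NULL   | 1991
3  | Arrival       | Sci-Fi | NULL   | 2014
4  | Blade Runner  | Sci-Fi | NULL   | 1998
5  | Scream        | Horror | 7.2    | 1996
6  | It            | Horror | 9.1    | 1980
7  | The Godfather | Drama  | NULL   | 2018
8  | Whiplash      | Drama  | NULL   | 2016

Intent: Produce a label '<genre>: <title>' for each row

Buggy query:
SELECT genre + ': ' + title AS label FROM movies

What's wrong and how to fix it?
Bug: '+' is numeric addition; on text columns SQLite converts them to 0 instead of concatenating

Fix: Use the || operator for string concatenation

Corrected query:
SELECT genre || ': ' || title AS label FROM movies

Result:
label               
--------------------
Horror: Scream      
Drama: Forrest Gump 
Sci-Fi: Arrival     
Sci-Fi: Blade Runner
Horror: Scream      
Horror: It          
Drama: The Godfather
Drama: Whiplash     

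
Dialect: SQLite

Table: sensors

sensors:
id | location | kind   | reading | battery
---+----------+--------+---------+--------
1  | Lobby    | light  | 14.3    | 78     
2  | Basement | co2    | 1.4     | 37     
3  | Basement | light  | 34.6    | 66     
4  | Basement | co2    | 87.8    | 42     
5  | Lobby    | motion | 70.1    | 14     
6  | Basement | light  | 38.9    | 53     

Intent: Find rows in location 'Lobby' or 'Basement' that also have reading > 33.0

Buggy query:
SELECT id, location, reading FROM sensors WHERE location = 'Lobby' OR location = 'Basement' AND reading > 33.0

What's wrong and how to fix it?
Bug: Without parentheses, AND is evaluated before OR, so the reading filter only applies to the 'Basement' branch

Fix: Group the OR with parentheses (or use IN), then AND the threshold

Corrected query:
SELECT id, location, reading FROM sensors WHERE (location = 'Lobby' OR location = 'Basement') AND reading > 33.0

Result:
id | location | reading
---+----------+--------
3  | Basement | 34.6   
4  | Basement | 87.8   
5  | Lobby    | 70.1   
6  | Basement | 38.9   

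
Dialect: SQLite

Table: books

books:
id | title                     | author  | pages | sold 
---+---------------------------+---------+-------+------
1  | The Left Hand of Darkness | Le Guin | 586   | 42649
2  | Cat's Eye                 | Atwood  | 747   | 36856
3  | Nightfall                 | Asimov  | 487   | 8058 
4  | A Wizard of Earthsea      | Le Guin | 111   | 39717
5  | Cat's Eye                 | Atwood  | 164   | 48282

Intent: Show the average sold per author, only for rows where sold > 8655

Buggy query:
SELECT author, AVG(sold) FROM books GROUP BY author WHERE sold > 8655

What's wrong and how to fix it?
Bug: Row-level WHERE must come before GROUP BY in the clause order

Fix: Move the WHERE clause before GROUP BY

Corrected query:
SELECT author, AVG(sold) FROM books WHERE sold > 8655 GROUP BY author

Result:
author  | AVG(sold)
--------+----------
Atwood  | 42569    
Le Guin | 41183    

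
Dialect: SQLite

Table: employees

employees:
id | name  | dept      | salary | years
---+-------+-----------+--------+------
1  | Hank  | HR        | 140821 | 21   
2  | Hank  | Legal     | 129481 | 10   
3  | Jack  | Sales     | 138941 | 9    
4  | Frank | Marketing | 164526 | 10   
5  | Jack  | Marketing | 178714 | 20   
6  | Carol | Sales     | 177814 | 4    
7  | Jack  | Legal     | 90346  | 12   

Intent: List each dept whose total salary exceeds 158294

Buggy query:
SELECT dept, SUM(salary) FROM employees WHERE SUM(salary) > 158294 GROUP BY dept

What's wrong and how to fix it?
Bug: Aggregate functions cannot appear in a WHERE clause

Fix: Use HAVING (which filters groups after aggregation) instead of WHERE

Corrected query:
SELECT dept, SUM(salary) FROM employees GROUP BY dept HAVING SUM(salary) > 158294

Result:
dept      | SUM(salary)
----------+------------
Legal     | 219827     
Marketing | 343240     
Sales     | 316755     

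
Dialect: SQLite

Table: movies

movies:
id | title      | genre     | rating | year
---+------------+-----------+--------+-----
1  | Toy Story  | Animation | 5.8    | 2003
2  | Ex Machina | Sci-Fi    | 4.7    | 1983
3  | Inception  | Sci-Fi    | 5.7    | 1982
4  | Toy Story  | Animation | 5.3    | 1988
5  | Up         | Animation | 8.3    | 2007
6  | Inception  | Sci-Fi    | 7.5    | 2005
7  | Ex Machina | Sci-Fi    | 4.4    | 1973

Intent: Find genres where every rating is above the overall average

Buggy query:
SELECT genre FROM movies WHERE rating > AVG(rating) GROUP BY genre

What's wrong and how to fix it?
Bug: AVG() is an aggregate; it can't sit directly in WHERE

Fix: Use a subquery for AVG and a HAVING MIN(...) filter so the condition holds for every row in the group

Corrected query:
SELECT genre FROM movies GROUP BY genre HAVING MIN(rating) > (SELECT AVG(rating) FROM movies)

Result:
(no rows)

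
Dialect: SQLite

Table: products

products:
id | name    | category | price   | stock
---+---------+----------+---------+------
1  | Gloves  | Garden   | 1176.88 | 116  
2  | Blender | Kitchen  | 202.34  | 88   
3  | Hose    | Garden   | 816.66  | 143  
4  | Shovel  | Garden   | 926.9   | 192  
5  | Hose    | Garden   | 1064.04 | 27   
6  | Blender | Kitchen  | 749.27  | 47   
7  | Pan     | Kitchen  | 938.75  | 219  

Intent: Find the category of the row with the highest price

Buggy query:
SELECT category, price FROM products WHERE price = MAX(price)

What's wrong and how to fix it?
Bug: MAX(price) is an aggregate and cannot be used directly in WHERE

Fix: Wrap MAX in a scalar subquery so WHERE compares against a single value

Corrected query:
SELECT category, price FROM products WHERE price = (SELECT MAX(price) FROM products)

Result:
category | price  
---------+--------
Garden   | 1176.88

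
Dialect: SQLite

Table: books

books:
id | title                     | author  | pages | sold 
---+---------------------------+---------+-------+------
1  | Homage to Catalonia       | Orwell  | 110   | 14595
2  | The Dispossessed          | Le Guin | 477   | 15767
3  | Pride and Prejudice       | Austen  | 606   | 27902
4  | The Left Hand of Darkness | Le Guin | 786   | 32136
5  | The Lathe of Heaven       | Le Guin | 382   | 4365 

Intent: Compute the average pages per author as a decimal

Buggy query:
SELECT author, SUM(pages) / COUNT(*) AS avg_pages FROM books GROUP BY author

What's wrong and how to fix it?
Bug: Both operands are integers, so '/' performs integer division and truncates

Fix: Cast one side to REAL so the division keeps the fractional part

Corrected query:
SELECT author, SUM(pages) * 1.0 / COUNT(*) AS avg_pages FROM books GROUP BY author

Result:
author  | avg_pages 
--------+-----------
Austen  | 606       
Le Guin | 548.333333
Orwell  | 110       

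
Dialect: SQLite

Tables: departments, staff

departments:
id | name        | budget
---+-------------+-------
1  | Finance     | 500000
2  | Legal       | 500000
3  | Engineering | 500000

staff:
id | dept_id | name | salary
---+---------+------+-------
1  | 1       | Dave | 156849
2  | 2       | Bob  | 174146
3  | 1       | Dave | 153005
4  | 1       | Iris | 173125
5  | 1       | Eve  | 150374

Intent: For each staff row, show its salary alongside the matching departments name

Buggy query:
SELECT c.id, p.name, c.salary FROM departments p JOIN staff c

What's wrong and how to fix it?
Bug: JOIN with no ON clause produces a cartesian product; every staff row pairs with every departments row

Fix: Add ON c.dept_id = p.id to the JOIN

Corrected query:
SELECT c.id, p.name, c.salary FROM departments p JOIN staff c ON c.dept_id = p.id

Result:
id | name    | salary
---+---------+-------
1  | Finance | 156849
2  | Legal   | 174146
3  | Finance | 153005
4  | Finance | 173125
5  | Finance | 150374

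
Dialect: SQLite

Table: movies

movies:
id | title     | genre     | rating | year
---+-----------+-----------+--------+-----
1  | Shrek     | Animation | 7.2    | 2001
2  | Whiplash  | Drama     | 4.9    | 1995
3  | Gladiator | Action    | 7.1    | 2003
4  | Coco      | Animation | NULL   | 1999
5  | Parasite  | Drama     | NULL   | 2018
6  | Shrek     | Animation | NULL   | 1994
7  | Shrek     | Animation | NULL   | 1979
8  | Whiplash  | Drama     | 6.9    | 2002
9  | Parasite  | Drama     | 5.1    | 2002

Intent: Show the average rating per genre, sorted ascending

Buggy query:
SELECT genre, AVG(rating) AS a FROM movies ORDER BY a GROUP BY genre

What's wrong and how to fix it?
Bug: ORDER BY appears before GROUP BY; SQL clause order requires GROUP BY first

Fix: Move ORDER BY to the end, after GROUP BY

Corrected query:
SELECT genre, AVG(rating) AS a FROM movies GROUP BY genre ORDER BY a

Result:
genre     | a       
----------+---------
Drama     | 5.633333
Action    | 7.1     
Animation | 7.2     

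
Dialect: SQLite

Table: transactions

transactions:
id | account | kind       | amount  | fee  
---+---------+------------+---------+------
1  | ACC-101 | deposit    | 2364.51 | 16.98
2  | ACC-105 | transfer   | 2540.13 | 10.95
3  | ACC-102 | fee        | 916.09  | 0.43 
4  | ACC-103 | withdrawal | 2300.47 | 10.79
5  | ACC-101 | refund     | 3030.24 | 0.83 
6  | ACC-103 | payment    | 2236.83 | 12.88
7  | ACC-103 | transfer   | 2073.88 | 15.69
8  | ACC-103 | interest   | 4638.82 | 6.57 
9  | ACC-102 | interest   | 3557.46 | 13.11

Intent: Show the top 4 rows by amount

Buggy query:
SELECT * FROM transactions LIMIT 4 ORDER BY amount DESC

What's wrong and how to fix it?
Bug: ORDER BY cannot follow LIMIT; LIMIT is the final clause

Fix: Sort with ORDER BY, then apply LIMIT

Corrected query:
SELECT * FROM transactions ORDER BY amount DESC LIMIT 4

Result:
id | account | kind     | amount  | fee  
---+---------+----------+---------+------
8  | ACC-103 | interest | 4638.82 | 6.57 
9  | ACC-102 | interest | 3557.46 | 13.11
5  | ACC-101 | refund   | 3030.24 | 0.83 
2  | ACC-105 | transfer | 2540.13 | 10.95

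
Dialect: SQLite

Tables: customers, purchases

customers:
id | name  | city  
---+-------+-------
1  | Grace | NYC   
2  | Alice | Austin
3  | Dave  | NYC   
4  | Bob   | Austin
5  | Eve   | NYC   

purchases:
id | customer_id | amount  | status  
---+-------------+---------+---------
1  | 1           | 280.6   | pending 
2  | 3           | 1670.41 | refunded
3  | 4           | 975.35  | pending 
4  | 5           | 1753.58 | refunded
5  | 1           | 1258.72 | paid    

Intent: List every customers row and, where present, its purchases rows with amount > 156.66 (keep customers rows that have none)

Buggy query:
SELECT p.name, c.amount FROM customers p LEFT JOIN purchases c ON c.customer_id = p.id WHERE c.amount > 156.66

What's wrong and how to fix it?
Bug: A WHERE condition on the right-hand table after LEFT JOIN drops unmatched parents

Fix: Move the right-table condition into the ON clause so unmatched parents are kept

Corrected query:
SELECT p.name, c.amount FROM customers p LEFT JOIN purchases c ON c.customer_id = p.id AND c.amount > 156.66

Result:
name  | amount 
------+--------
Grace | 280.6  
Grace | 1258.72
Alice | NULL   
Dave  | 1670.41
Bob   | 975.35 
Eve   | 1753.58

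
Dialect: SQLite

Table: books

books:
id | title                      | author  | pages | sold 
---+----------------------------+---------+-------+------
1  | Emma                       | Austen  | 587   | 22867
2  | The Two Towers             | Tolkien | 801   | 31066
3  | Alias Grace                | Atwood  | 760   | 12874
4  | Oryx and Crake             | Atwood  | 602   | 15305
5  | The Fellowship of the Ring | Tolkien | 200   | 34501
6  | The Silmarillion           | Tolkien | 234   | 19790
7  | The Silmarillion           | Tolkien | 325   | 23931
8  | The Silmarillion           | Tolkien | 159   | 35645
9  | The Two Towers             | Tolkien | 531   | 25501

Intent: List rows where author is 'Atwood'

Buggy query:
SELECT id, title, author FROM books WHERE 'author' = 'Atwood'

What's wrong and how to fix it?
Bug: Single quotes denote string literals in SQL; the column name is being compared as a constant string

Fix: Reference the column as author without single quotes

Corrected query:
SELECT id, title, author FROM books WHERE author = 'Atwood'

Result:
id | title          | author
---+----------------+-------
3  | Alias Grace    | Atwood
4  | Oryx and Crake | Atwood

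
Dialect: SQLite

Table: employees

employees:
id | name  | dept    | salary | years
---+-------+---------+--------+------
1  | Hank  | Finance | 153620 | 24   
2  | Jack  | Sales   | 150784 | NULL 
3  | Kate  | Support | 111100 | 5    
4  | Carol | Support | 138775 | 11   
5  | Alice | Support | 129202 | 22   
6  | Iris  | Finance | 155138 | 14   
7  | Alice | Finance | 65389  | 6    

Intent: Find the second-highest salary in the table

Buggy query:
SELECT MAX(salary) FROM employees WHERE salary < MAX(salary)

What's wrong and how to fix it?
Bug: MAX(salary) on the right of the comparison is an aggregate-in-WHERE error

Fix: Compute the overall MAX in a subquery, then take MAX of rows below it

Corrected query:
SELECT MAX(salary) FROM employees WHERE salary < (SELECT MAX(salary) FROM employees)

Result:
MAX(salary)
-----------
153620     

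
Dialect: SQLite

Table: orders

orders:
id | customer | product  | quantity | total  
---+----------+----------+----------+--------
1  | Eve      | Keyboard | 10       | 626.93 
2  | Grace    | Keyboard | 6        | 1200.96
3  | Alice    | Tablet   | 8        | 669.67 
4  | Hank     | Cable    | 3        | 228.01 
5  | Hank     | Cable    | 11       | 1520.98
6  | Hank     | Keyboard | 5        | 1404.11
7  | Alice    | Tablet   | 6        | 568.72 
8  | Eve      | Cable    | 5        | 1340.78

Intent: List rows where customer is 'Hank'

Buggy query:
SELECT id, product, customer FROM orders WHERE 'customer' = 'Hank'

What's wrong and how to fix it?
Bug: 'customer' in single quotes is a string literal, not the column; the comparison is literal-vs-literal and never true

Fix: Remove the quotes around the column name (or use double quotes for an identifier)

Corrected query:
SELECT id, product, customer FROM orders WHERE customer = 'Hank'

Result:
id | product  | customer
---+----------+---------
4  | Cable    | Hank    
5  | Cable    | Hank    
6  | Keyboard | Hank    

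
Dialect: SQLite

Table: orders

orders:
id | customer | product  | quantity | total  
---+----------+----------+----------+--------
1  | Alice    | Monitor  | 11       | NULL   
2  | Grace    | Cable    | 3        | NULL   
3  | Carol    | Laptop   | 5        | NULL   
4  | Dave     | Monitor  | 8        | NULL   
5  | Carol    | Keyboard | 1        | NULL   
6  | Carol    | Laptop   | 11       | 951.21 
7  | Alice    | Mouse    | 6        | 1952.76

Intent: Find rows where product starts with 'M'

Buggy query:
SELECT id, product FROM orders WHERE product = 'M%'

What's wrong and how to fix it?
Bug: Wildcards only work with LIKE; '=' treats '%' as a literal character

Fix: Use LIKE for wildcard pattern matching

Corrected query:
SELECT id, product FROM orders WHERE product LIKE 'M%'

Result:
id | product
---+--------
1  | Monitor
4  | Monitor
7  | Mouse  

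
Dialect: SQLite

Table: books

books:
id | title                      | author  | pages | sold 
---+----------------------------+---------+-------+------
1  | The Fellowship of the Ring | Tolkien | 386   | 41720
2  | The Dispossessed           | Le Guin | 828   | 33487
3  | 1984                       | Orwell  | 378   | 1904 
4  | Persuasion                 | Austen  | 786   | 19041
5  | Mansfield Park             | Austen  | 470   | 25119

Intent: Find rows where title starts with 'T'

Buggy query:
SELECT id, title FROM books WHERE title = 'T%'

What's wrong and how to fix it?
Bug: Wildcards only work with LIKE; '=' treats '%' as a literal character

Fix: Use LIKE for wildcard pattern matching

Corrected query:
SELECT id, title FROM books WHERE title LIKE 'T%'

Result:
id | title                     
---+---------------------------
1  | The Fellowship of the Ring
2  | The Dispossessed          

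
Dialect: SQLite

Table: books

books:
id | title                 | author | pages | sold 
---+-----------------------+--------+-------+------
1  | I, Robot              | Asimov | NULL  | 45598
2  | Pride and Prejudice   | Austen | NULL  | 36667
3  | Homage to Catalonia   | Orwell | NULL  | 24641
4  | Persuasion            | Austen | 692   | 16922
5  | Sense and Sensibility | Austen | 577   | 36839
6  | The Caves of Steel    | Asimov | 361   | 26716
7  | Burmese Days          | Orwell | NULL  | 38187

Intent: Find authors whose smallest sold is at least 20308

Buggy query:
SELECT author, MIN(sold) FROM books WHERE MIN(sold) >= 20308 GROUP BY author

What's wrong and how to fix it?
Bug: Aggregates like MIN are computed per group after WHERE runs

Fix: Replace WHERE with HAVING after the GROUP BY

Corrected query:
SELECT author, MIN(sold) FROM books GROUP BY author HAVING MIN(sold) >= 20308

Result:
author | MIN(sold)
-------+----------
Asimov | 26716    
Orwell | 24641    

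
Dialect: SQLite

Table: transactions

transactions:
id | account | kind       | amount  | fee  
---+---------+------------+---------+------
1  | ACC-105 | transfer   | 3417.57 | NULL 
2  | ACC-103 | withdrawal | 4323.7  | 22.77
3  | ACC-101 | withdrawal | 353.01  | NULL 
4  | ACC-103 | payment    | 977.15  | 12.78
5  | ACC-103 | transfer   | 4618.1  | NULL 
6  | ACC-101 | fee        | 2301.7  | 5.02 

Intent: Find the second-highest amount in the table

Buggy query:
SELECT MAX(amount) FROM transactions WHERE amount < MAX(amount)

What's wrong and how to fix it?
Bug: MAX(amount) on the right of the comparison is an aggregate-in-WHERE error

Fix: Compute the overall MAX in a subquery, then take MAX of rows below it

Corrected query:
SELECT MAX(amount) FROM transactions WHERE amount < (SELECT MAX(amount) FROM transactions)

Result:
MAX(amount)
-----------
4323.7     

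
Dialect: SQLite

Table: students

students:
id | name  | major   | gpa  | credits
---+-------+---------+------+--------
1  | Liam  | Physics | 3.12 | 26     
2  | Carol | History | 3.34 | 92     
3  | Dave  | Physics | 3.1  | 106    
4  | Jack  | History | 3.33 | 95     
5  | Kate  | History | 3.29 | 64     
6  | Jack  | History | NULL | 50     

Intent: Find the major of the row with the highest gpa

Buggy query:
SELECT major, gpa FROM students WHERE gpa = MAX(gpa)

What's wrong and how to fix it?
Bug: MAX(gpa) is an aggregate and cannot be used directly in WHERE

Fix: Use a subquery: WHERE gpa = (SELECT MAX(gpa) FROM students)

Corrected query:
SELECT major, gpa FROM students WHERE gpa = (SELECT MAX(gpa) FROM students)

Result:
major   | gpa 
--------+-----
History | 3.34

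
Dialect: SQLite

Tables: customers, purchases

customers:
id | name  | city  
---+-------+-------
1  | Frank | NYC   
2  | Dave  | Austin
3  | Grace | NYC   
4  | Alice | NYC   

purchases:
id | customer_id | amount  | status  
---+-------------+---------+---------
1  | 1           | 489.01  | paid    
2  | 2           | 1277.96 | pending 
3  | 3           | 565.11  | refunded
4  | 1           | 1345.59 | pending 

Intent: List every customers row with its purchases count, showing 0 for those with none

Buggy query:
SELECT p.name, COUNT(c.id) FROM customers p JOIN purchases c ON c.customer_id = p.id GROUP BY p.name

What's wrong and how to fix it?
Bug: An inner join excludes parents with zero children

Fix: Use LEFT JOIN so parents without children still appear (COUNT(c.id) gives 0)

Corrected query:
SELECT p.name, COUNT(c.id) FROM customers p LEFT JOIN purchases c ON c.customer_id = p.id GROUP BY p.name

Result:
name  | COUNT(c.id)
------+------------
Alice | 0          
Dave  | 1          
Frank | 2          
Grace | 1          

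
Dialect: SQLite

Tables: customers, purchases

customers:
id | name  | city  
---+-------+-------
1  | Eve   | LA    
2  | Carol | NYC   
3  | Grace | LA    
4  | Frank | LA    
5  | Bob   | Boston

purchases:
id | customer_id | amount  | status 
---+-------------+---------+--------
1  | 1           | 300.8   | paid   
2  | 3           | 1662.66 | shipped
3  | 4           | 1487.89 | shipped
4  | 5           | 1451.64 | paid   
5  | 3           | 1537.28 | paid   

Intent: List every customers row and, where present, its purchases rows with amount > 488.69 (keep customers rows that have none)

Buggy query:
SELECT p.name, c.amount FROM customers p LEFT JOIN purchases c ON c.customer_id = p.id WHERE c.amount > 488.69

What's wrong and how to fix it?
Bug: Filtering c.amount in WHERE discards the NULL rows produced by LEFT JOIN, turning it into an inner join

Fix: Move the right-table condition into the ON clause so unmatched parents are kept

Corrected query:
SELECT p.name, c.amount FROM customers p LEFT JOIN purchases c ON c.customer_id = p.id AND c.amount > 488.69

Result:
name  | amount 
------+--------
Eve   | NULL   
Carol | NULL   
Grace | 1537.28
Grace | 1662.66
Frank | 1487.89
Bob   | 1451.64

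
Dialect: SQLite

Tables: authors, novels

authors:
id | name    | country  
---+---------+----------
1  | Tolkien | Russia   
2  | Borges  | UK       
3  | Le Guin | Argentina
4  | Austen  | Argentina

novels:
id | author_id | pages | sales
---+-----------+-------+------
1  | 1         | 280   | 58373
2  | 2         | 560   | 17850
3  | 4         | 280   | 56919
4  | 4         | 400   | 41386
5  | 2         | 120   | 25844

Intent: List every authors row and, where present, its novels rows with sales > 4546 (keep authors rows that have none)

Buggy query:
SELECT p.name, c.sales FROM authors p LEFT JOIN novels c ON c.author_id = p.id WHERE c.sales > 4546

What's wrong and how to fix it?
Bug: Filtering c.sales in WHERE discards the NULL rows produced by LEFT JOIN, turning it into an inner join

Fix: Move the right-table condition into the ON clause so unmatched parents are kept

Corrected query:
SELECT p.name, c.sales FROM authors p LEFT JOIN novels c ON c.author_id = p.id AND c.sales > 4546

Result:
name    | sales
--------+------
Tolkien | 58373
Borges  | 17850
Borges  | 25844
Le Guin | NULL 
Austen  | 41386
Austen  | 56919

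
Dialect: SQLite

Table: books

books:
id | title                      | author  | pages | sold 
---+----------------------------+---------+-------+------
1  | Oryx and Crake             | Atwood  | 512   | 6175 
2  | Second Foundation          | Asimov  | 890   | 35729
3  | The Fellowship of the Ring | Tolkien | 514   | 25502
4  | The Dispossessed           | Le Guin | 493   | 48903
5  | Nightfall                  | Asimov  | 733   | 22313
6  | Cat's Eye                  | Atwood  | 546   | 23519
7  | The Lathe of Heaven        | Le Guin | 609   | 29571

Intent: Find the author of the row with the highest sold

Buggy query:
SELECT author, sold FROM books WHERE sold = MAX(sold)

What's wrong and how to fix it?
Bug: WHERE is evaluated per row; an aggregate over the whole table isn't defined there

Fix: Wrap MAX in a scalar subquery so WHERE compares against a single value

Corrected query:
SELECT author, sold FROM books WHERE sold = (SELECT MAX(sold) FROM books)

Result:
author  | sold 
--------+------
Le Guin | 48903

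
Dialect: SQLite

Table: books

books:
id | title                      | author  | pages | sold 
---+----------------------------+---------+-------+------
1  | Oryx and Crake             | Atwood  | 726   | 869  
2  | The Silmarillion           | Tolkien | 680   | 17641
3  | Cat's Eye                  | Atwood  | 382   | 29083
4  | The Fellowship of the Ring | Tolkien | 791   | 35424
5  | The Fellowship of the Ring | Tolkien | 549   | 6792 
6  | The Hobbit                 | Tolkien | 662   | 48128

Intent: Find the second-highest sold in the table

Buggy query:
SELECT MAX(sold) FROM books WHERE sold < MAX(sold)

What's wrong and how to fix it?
Bug: The inner MAX is an aggregate inside WHERE, which is not allowed

Fix: Put the inner MAX in a scalar subquery

Corrected query:
SELECT MAX(sold) FROM books WHERE sold < (SELECT MAX(sold) FROM books)

Result:
MAX(sold)
---------
35424    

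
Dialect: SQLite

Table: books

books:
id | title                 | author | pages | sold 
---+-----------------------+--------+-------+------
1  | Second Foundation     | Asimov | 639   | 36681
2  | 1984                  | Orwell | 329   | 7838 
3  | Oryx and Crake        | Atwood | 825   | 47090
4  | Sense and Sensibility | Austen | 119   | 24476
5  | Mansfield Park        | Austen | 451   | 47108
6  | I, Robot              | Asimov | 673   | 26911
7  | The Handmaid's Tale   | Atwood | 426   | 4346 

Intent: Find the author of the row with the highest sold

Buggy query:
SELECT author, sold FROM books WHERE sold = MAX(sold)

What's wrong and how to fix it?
Bug: WHERE is evaluated per row; an aggregate over the whole table isn't defined there

Fix: Wrap MAX in a scalar subquery so WHERE compares against a single value

Corrected query:
SELECT author, sold FROM books WHERE sold = (SELECT MAX(sold) FROM books)

Result:
author | sold 
-------+------
Austen | 47108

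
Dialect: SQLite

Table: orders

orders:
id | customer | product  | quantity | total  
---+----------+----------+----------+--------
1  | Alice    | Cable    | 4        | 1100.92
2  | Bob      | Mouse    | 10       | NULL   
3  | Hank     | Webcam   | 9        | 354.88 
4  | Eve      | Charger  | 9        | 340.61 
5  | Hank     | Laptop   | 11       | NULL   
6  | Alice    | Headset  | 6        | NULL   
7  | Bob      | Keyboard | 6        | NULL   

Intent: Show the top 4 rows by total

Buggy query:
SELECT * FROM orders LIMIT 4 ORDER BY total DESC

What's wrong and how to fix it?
Bug: LIMIT must come after ORDER BY

Fix: Swap the clauses: ORDER BY first, then LIMIT

Corrected query:
SELECT * FROM orders ORDER BY total DESC LIMIT 4

Result:
id | customer | product | quantity | total  
---+----------+---------+----------+--------
1  | Alice    | Cable   | 4        | 1100.92
3  | Hank     | Webcam  | 9        | 354.88 
4  | Eve      | Charger | 9        | 340.61 
2  | Bob      | Mouse   | 10       | NULL   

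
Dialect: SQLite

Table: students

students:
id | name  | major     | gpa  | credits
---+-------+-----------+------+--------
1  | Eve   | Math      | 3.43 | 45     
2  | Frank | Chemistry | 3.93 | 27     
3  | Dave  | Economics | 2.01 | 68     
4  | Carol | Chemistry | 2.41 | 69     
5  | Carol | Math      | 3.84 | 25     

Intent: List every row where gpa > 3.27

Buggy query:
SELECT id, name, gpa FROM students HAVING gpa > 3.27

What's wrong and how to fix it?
Bug: This is a non-aggregate query (no GROUP BY, no aggregates), so in SQLite the HAVING clause is invalid here; a row-level condition belongs in WHERE

Fix: Use WHERE for row-level filtering

Corrected query:
SELECT id, name, gpa FROM students WHERE gpa > 3.27

Result:
id | name  | gpa 
---+-------+-----
1  | Eve   | 3.43
2  | Frank | 3.93
5  | Carol | 3.84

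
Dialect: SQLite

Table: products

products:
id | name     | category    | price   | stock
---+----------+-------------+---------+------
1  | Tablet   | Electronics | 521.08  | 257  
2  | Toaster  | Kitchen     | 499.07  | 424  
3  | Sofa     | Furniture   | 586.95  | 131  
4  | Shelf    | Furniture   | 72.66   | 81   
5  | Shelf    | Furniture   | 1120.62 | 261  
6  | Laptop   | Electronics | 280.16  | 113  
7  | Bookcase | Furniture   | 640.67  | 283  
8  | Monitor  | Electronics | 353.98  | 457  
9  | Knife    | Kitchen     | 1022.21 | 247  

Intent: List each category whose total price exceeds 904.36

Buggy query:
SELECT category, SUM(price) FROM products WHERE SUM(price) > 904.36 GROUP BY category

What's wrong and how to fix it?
Bug: SUM(price) is an aggregate, but WHERE filters rows before aggregation

Fix: Move the aggregate condition to a HAVING clause

Corrected query:
SELECT category, SUM(price) FROM products GROUP BY category HAVING SUM(price) > 904.36

Result:
category    | SUM(price)
------------+-----------
Electronics | 1155.22   
Furniture   | 2420.9    
Kitchen     | 1521.28   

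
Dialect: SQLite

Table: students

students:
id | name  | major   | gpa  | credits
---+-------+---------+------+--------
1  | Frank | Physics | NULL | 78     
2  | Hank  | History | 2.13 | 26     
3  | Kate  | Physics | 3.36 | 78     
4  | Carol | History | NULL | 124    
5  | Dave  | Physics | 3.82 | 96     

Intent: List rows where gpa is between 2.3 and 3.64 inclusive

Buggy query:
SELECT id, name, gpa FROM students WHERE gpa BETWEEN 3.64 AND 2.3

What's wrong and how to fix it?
Bug: BETWEEN expects the lower bound first; with 3.64 AND 2.3 the range is empty

Fix: Write BETWEEN 2.3 AND 3.64

Corrected query:
SELECT id, name, gpa FROM students WHERE gpa BETWEEN 2.3 AND 3.64

Result:
id | name | gpa 
---+------+-----
3  | Kate | 3.36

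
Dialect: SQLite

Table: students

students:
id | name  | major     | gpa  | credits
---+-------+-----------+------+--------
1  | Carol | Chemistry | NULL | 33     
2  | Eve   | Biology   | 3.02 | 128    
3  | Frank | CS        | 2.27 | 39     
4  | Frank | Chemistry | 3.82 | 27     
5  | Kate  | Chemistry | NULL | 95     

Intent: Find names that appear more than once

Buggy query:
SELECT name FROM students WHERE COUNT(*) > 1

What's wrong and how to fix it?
Bug: WHERE can't reference COUNT(*); aggregates are computed after WHERE

Fix: GROUP BY name, then filter groups with HAVING COUNT(*) > 1

Corrected query:
SELECT name FROM students GROUP BY name HAVING COUNT(*) > 1

Result:
name 
-----
Frank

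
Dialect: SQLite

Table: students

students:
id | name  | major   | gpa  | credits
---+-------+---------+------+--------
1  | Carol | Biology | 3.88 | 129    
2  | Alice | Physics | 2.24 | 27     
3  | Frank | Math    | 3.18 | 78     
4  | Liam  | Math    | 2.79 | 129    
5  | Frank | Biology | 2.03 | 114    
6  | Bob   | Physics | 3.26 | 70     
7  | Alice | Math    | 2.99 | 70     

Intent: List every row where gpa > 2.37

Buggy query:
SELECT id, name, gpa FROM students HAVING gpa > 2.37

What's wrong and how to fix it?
Bug: This is a non-aggregate query (no GROUP BY, no aggregates), so in SQLite the HAVING clause is invalid here; a row-level condition belongs in WHERE

Fix: Replace HAVING with WHERE since the condition applies to individual rows

Corrected query:
SELECT id, name, gpa FROM students WHERE gpa > 2.37

Result:
id | name  | gpa 
---+-------+-----
1  | Carol | 3.88
3  | Frank | 3.18
4  | Liam  | 2.79
6  | Bob   | 3.26
7  | Alice | 2.99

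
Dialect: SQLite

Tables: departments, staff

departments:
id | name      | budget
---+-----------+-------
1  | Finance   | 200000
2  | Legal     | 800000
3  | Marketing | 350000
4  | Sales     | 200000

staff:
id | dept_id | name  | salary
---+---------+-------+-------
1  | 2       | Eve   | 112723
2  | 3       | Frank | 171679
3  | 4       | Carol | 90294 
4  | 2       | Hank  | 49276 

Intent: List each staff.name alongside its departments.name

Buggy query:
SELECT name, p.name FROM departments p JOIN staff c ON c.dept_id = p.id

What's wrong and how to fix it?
Bug: Both tables have a 'name' column; the unqualified reference is ambiguous

Fix: Qualify the column with its table alias (c.name)

Corrected query:
SELECT c.name, p.name FROM departments p JOIN staff c ON c.dept_id = p.id

Result:
name  | name     
------+----------
Eve   | Legal    
Frank | Marketing
Carol | Sales    
Hank  | Legal    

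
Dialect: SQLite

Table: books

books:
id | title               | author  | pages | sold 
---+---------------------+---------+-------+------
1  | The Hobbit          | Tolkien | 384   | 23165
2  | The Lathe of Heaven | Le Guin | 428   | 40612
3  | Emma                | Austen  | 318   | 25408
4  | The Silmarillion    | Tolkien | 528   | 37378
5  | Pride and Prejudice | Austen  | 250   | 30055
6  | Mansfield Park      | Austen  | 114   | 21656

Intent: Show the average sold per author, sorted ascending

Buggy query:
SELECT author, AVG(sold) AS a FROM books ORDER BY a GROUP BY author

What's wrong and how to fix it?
Bug: ORDER BY appears before GROUP BY; SQL clause order requires GROUP BY first

Fix: Move ORDER BY to the end, after GROUP BY

Corrected query:
SELECT author, AVG(sold) AS a FROM books GROUP BY author ORDER BY a

Result:
author  | a           
--------+-------------
Austen  | 25706.333333
Tolkien | 30271.5     
Le Guin | 40612       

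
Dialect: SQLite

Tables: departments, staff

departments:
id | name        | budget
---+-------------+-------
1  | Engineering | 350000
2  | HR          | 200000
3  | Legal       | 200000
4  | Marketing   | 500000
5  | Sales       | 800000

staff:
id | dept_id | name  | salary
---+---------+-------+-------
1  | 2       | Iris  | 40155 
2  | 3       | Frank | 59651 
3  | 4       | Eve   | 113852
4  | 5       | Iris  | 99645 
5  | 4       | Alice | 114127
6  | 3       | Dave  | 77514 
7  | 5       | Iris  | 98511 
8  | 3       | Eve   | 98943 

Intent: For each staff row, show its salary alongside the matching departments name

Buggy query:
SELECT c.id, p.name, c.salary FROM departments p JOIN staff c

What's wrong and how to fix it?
Bug: Missing join condition: each staff row is matched to all departments rows instead of just its own

Fix: Add ON c.dept_id = p.id to the JOIN

Corrected query:
SELECT c.id, p.name, c.salary FROM departments p JOIN staff c ON c.dept_id = p.id

Result:
id | name      | salary
---+-----------+-------
1  | HR        | 40155 
2  | Legal     | 59651 
3  | Marketing | 113852
4  | Sales     | 99645 
5  | Marketing | 114127
6  | Legal     | 77514 
7  | Sales     | 98511 
8  | Legal     | 98943 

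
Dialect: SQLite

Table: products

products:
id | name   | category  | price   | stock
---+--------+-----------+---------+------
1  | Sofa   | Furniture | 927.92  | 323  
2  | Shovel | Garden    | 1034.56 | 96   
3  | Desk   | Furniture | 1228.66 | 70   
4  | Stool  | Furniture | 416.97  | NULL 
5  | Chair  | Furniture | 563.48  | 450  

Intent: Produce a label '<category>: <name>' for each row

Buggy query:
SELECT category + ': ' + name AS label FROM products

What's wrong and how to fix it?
Bug: SQLite uses || for string concatenation; + coerces text to numbers (yielding 0)

Fix: Replace + with || to concatenate text

Corrected query:
SELECT category || ': ' || name AS label FROM products

Result:
label           
----------------
Furniture: Sofa 
Garden: Shovel  
Furniture: Desk 
Furniture: Stool
Furniture: Chair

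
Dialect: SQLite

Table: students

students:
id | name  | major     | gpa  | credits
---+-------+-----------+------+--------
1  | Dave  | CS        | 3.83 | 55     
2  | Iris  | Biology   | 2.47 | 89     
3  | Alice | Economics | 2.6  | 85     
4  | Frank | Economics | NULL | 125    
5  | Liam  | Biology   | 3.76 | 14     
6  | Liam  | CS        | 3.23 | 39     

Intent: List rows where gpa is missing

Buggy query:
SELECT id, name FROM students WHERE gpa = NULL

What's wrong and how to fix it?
Bug: Comparing to NULL with '=' never matches; NULL = NULL is unknown, not true

Fix: Use IS NULL to test for NULL

Corrected query:
SELECT id, name FROM students WHERE gpa IS NULL

Result:
id | name 
---+------
4  | Frank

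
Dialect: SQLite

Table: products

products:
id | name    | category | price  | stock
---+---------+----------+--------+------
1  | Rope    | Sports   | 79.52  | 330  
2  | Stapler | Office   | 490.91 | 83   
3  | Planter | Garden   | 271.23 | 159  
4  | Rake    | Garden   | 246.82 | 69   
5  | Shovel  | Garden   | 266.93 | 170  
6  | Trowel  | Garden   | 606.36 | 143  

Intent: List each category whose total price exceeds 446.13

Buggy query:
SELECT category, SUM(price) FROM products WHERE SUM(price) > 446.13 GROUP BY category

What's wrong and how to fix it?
Bug: Aggregate functions cannot appear in a WHERE clause

Fix: Move the aggregate condition to a HAVING clause

Corrected query:
SELECT category, SUM(price) FROM products GROUP BY category HAVING SUM(price) > 446.13

Result:
category | SUM(price)
---------+-----------
Garden   | 1391.34   
Office   | 490.91    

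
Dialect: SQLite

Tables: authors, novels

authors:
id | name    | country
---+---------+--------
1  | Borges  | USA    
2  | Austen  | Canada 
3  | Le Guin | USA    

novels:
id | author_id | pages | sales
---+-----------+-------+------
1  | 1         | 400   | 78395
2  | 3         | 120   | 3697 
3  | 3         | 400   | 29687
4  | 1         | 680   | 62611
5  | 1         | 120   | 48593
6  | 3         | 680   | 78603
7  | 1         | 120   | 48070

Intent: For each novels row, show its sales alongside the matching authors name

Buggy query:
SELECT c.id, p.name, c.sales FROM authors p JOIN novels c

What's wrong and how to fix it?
Bug: JOIN with no ON clause produces a cartesian product; every novels row pairs with every authors row

Fix: Specify the join condition linking the foreign key to the parent id

Corrected query:
SELECT c.id, p.name, c.sales FROM authors p JOIN novels c ON c.author_id = p.id

Result:
id | name    | sales
---+---------+------
1  | Borges  | 78395
2  | Le Guin | 3697 
3  | Le Guin | 29687
4  | Borges  | 62611
5  | Borges  | 48593
6  | Le Guin | 78603
7  | Borges  | 48070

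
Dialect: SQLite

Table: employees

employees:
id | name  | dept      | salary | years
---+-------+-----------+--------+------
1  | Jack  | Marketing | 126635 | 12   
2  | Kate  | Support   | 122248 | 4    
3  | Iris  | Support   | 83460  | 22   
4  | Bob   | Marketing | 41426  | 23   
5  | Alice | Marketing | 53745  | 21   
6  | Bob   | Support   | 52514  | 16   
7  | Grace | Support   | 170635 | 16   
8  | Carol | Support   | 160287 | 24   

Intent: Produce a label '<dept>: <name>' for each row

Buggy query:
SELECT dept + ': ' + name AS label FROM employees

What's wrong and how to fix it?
Bug: SQLite uses || for string concatenation; + coerces text to numbers (yielding 0)

Fix: Replace + with || to concatenate text

Corrected query:
SELECT dept || ': ' || name AS label FROM employees

Result:
label           
----------------
Marketing: Jack 
Support: Kate   
Support: Iris   
Marketing: Bob  
Marketing: Alice
Support: Bob    
Support: Grace  
Support: Carol  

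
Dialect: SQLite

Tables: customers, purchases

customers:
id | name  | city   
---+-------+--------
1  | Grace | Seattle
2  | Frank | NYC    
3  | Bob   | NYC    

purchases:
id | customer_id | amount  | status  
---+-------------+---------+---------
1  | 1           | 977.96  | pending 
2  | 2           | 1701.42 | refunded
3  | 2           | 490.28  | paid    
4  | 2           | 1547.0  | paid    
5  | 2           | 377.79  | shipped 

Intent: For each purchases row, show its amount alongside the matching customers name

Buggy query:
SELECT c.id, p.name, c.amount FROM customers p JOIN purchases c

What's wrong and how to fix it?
Bug: JOIN with no ON clause produces a cartesian product; every purchases row pairs with every customers row

Fix: Add ON c.customer_id = p.id to the JOIN

Corrected query:
SELECT c.id, p.name, c.amount FROM customers p JOIN purchases c ON c.customer_id = p.id

Result:
id | name  | amount 
---+-------+--------
1  | Grace | 977.96 
2  | Frank | 1701.42
3  | Frank | 490.28 
4  | Frank | 1547   
5  | Frank | 377.79 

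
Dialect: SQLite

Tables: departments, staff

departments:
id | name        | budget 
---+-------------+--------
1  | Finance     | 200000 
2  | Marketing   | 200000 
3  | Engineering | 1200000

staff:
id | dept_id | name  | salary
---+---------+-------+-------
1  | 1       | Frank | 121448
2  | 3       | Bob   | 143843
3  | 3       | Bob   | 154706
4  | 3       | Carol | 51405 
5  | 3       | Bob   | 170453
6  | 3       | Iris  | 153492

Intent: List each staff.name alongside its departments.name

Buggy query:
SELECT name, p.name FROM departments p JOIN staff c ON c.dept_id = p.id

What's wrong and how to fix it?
Bug: 'name' exists in both joined tables, so the database can't tell which one is meant

Fix: Qualify the column with its table alias (c.name)

Corrected query:
SELECT c.name, p.name FROM departments p JOIN staff c ON c.dept_id = p.id

Result:
name  | name       
------+------------
Frank | Finance    
Bob   | Engineering
Bob   | Engineering
Carol | Engineering
Bob   | Engineering
Iris  | Engineering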